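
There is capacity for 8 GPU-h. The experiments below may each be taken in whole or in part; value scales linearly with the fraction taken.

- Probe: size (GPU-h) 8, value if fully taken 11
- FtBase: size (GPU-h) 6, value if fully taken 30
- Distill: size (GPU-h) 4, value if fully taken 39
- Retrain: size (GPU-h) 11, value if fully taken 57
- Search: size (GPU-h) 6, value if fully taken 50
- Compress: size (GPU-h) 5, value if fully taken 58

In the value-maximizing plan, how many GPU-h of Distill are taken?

3

Sort by value density: Compress 58/5≈11.6, Distill 39/4≈9.75, Search 50/6≈8.33, Retrain 57/11≈5.18, FtBase 30/6≈5, Probe 11/8≈1.38.
All 5 GPU-h of Compress fit (value 58) ; 3 remain.
Only 3 GPU-h remain; take 3/4 of Distill for value 39×3/4 = 29.25.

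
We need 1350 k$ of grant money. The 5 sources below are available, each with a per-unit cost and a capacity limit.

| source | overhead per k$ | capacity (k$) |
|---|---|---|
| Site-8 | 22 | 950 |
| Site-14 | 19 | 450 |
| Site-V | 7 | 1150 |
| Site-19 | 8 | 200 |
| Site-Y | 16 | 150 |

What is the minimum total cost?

9650

Use sources in increasing cost order.
Take 1150 from Site-V at 7 ; need 200 more.
Site-19 (8): use full 200 ; 0 k$ to go.
Site-Y, Site-14, Site-8: unused.
Cost = 1150×7 + 200×8 = 9650.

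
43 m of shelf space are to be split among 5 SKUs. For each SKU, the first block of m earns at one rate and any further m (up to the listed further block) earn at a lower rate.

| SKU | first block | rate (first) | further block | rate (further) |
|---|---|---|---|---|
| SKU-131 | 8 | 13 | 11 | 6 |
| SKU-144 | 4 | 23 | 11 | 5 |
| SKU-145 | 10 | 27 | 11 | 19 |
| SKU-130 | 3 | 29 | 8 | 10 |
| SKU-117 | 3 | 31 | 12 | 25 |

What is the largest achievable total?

1051

Order all 10 blocks by rate: SKU-117/T1 31 > SKU-130/T1 29 > SKU-145/T1 27 > SKU-117/T2 25 > SKU-144/T1 23 > SKU-145/T2 19 > SKU-131/T1 13 > SKU-130/T2 10 > SKU-131/T2 6 > SKU-144/T2 5.
SKU-117/T1 (31): +3 ; 40 left.
SKU-130 T1 at 29: fill all 3 ; 37 left.
SKU-145 T1 at 27: fill all 10 ; 27 left.
SKU-117/T2 (25): +12 ; 15 left.
SKU-144/T1 (23): +4 ; 11 left.
Fill SKU-145 T2 block (11 at 19) ; 0 left.
Total = 31×3 + 29×3 + 27×10 + 25×12 + 23×4 + 19×11 = 1051.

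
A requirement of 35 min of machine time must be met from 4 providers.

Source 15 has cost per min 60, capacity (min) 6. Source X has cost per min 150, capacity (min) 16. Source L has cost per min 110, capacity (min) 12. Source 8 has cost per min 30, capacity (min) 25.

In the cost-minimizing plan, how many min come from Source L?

4

Fill from the cheapest provider first.
Source 8 at 30: take all 25 min — 10 still needed.
Source 15 (60): use full 6 — 4 min to go.
Source L at 110: take 4 of its 12 — requirement met.
Source X: unused.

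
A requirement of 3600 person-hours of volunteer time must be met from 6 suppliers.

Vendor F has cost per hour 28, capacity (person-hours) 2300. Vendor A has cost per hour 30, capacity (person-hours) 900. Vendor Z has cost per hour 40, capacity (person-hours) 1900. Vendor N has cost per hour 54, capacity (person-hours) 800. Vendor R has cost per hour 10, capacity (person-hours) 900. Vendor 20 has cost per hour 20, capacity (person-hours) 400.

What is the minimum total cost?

Use suppliers in increasing cost order.
Vendor R (10): use full 900 — 2700 person-hours to go.
Vendor 20 at 20: take all 400 person-hours — 2300 still needed.
Vendor F (28): use full 2300 — 0 person-hours to go.
Vendor A, Vendor Z, Vendor N: unused.
Cost = 900×10 + 400×20 + 2300×28 = 81400.

81400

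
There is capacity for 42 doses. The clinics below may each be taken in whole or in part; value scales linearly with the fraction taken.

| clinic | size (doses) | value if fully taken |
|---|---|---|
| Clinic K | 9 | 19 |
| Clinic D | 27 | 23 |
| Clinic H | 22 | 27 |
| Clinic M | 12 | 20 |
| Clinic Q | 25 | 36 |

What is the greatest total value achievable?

Best value per unit of size first: Clinic K 19/9≈2.11, Clinic M 20/12≈1.67, Clinic Q 36/25≈1.44, Clinic H 27/22≈1.23, Clinic D 23/27≈0.852.
All 9 doses of Clinic K fit (value 19) → 33 remain.
Clinic M: take in full, 12 doses for value 20 → 21 left.
Only 21 doses remain; take 21/25 of Clinic Q for value 36×21/25 = 30.24.
Total value = 69.24.

69.24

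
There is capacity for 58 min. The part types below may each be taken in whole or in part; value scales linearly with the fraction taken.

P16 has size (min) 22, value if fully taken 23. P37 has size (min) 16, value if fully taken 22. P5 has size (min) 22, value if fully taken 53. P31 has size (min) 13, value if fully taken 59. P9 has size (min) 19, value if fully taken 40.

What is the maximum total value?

157.5

Sort by value density: P31 59/13≈4.54, P5 53/22≈2.41, P9 40/19≈2.11, P37 22/16≈1.38, P16 23/22≈1.05.
All 13 min of P31 fit (value 59) ; 45 remain.
P5: take in full, 22 min for value 53 ; 23 left.
P9: take in full, 19 min for value 40 ; 4 left.
Fill the last 4 min with part of P37: 4/16 of it earns 5.5.
Total value = 157.5.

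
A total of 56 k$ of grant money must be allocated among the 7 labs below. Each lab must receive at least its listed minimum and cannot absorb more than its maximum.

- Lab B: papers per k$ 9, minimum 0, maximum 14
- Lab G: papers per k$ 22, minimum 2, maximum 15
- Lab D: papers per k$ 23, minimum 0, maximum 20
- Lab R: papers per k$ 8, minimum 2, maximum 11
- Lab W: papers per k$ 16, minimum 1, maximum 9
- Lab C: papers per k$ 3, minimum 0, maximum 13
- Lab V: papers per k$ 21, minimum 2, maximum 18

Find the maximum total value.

1200

Meeting every minimum uses 0+2+0+2+1+0+2 = 7 k$, leaving 49.
Order the labs by papers per k$: Lab D 23 > Lab G 22 > Lab V 21 > Lab W 16 > Lab B 9 > Lab R 8 > Lab C 3.
Lab D: +20 to 20 (cap) — 29 left.
Give Lab G 13 more to hit its cap of 15 — 16 left.
Give Lab V 16 more to hit its cap of 18 — 0 left.
Total = 22×15 + 23×20 + 8×2 + 16×1 + 21×18 = 1200.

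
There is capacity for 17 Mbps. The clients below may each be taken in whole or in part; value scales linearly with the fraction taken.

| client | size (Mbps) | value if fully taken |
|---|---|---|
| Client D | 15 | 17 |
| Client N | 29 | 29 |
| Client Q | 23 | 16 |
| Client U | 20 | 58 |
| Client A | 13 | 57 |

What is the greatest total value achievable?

68.6

Rank by value-to-size ratio: Client A 57/13≈4.38, Client U 58/20≈2.9, Client D 17/15≈1.13, Client N 29/29≈1, Client Q 16/23≈0.696.
All 13 Mbps of Client A fit (value 57) → 4 remain.
4 Mbps left: a 4/20 share of Client U gives 58×4/20 = 11.6.
Total value = 68.6.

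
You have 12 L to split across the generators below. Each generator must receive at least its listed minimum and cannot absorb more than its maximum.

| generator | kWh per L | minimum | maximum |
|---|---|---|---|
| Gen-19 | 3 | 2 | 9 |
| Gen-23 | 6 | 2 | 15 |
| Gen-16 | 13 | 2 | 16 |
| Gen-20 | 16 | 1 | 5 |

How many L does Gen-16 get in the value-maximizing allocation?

3

Meeting every minimum uses 2+2+2+1 = 7 L, leaving 5.
Rank by kWh per L: Gen-20 16 > Gen-16 13 > Gen-23 6 > Gen-19 3.
Gen-20 takes 4 more to reach its cap of 5 — 1 left.
Only 1 left; Gen-16 takes them to reach 3.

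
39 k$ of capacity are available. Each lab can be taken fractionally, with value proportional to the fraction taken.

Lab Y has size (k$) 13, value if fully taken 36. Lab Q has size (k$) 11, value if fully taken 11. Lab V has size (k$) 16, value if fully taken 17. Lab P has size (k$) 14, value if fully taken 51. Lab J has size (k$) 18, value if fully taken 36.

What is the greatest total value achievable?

Sort by value density: Lab P 51/14≈3.64, Lab Y 36/13≈2.77, Lab J 36/18≈2, Lab V 17/16≈1.06, Lab Q 11/11≈1.
Lab P: take in full, 14 k$ for value 51 → 25 left.
Lab Y: take in full, 13 k$ for value 36 → 12 left.
Fill the last 12 k$ with part of Lab J: 12/18 of it earns 24.
Total value = 111.

111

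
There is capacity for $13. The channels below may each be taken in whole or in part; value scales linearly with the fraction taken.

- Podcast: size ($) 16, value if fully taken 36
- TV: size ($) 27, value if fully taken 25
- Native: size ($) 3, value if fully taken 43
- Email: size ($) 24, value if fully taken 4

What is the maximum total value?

65.5

Sort by value density: Native 43/3≈14.3, Podcast 36/16≈2.25, TV 25/27≈0.926, Email 4/24≈0.167.
Native: take in full, 3 $ for value 43 — 10 left.
Fill the last 10 $ with part of Podcast: 10/16 of it earns 22.5.
Total value = 65.5.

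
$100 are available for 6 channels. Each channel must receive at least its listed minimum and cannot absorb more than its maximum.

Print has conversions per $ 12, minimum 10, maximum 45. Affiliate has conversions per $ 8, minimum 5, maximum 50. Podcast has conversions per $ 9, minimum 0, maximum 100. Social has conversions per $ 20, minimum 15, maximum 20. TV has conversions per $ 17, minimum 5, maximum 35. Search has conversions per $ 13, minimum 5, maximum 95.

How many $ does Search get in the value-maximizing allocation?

30

Meeting every minimum uses 10+5+0+15+5+5 = 40 $, leaving 60.
Order the channels by conversions per $: Social 20 > TV 17 > Search 13 > Print 12 > Podcast 9 > Affiliate 8.
Social: +5 to 20 (cap) ; 55 left.
TV: +30 to 35 (cap) ; 25 left.
Search: +25 (room for 90) → 30. Pool exhausted.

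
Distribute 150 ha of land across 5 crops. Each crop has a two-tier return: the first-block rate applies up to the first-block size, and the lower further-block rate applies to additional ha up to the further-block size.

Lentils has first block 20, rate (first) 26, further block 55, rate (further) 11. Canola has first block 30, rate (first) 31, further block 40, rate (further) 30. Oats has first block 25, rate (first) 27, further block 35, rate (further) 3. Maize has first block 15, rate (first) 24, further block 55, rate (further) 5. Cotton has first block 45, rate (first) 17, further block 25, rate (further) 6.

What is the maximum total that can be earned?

Order all 10 blocks by rate: Canola/T1 31 > Canola/T2 30 > Oats/T1 27 > Lentils/T1 26 > Maize/T1 24 > Cotton/T1 17 > Lentils/T2 11 > Cotton/T2 6 > Maize/T2 5 > Oats/T2 3.
Fill Canola T1 block (30 at 31) ; 120 left.
Canola T2 at 30: fill all 40 ; 80 left.
Fill Oats T1 block (25 at 27) ; 55 left.
Lentils T1 at 26: fill all 20 ; 35 left.
Maize T1 at 24: fill all 15 ; 20 left.
Cotton T1 at 17: only 20 left, fill 20.
Total = 31×30 + 30×40 + 27×25 + 26×20 + 24×15 + 17×20 = 4025.

4025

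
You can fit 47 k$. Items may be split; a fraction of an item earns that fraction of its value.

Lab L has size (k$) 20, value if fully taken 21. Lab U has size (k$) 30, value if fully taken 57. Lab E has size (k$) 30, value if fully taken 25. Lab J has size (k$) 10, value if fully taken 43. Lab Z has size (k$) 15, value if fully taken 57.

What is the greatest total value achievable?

Best value per unit of size first: Lab J 43/10≈4.3, Lab Z 57/15≈3.8, Lab U 57/30≈1.9, Lab L 21/20≈1.05, Lab E 25/30≈0.833.
Take all of Lab J (10 k$, value 43) ; 37 k$ left.
Lab Z: take in full, 15 k$ for value 57 ; 22 left.
Fill the last 22 k$ with part of Lab U: 22/30 of it earns 41.8.
Total value = 141.8.

141.8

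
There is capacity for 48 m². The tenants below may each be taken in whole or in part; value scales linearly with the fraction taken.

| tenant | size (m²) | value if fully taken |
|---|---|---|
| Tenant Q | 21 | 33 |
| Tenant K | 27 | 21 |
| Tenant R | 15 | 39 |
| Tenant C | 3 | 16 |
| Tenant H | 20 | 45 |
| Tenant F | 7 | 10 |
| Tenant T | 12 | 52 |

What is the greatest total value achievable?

Best value per unit of size first: Tenant C 16/3≈5.33, Tenant T 52/12≈4.33, Tenant R 39/15≈2.6, Tenant H 45/20≈2.25, Tenant Q 33/21≈1.57, Tenant F 10/7≈1.43, Tenant K 21/27≈0.778.
Take all of Tenant C (3 m², value 16) — 45 m² left.
All 12 m² of Tenant T fit (value 52) — 33 remain.
Tenant R: take in full, 15 m² for value 39 — 18 left.
Fill the last 18 m² with part of Tenant H: 18/20 of it earns 40.5.
Total value = 147.5.

147.5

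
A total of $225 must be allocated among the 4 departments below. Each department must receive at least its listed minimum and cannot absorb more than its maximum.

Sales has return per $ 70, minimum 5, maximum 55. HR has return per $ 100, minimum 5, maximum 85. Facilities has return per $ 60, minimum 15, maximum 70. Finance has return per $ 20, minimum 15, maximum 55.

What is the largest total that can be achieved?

16850

Meeting every minimum uses 5+5+15+15 = 40 $, leaving 185.
Rank by return per $: HR 100 > Sales 70 > Facilities 60 > Finance 20.
HR takes 80 more to reach its cap of 85 ; 105 left.
Give Sales 50 more to hit its cap of 55 ; 55 left.
Give Facilities 55 more to hit its cap of 70 ; 0 left.
Total = 70×55 + 100×85 + 60×70 + 20×15 = 16850.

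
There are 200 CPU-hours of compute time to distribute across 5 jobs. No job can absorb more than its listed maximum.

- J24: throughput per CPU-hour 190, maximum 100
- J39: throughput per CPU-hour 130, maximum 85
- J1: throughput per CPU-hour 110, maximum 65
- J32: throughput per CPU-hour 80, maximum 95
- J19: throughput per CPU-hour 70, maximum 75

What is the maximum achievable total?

Rank by throughput per CPU-hour: J24 190 > J39 130 > J1 110 > J32 80 > J19 70.
J24: +100 to 100 (cap) ; 100 left.
J39 takes 85 to reach its cap of 85 ; 15 left.
Only 15 left; J1 takes them to reach 15.
Total = 190×100 + 130×85 + 110×15 = 31700.

31700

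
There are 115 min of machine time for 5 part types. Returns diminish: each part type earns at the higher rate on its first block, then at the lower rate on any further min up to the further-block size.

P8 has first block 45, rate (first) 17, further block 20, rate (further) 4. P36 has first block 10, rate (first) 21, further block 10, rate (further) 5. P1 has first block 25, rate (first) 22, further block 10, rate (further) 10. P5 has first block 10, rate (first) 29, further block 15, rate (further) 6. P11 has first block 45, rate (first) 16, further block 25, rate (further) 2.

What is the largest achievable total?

Rank every tier by rate: P5/tier1 29 > P1/tier1 22 > P36/tier1 21 > P8/tier1 17 > P11/tier1 16 > P1/tier2 10 > P5/tier2 6 > P36/tier2 5 > P8/tier2 4 > P11/tier2 2.
P5/tier1 (29): +10 — 105 left.
P1/tier1 (22): +25 — 80 left.
P36 tier1 at 21: fill all 10 — 70 left.
P8/tier1 (17): +45 — 25 left.
25 remain; put them into P11 tier1 at 16.
Total = 29×10 + 22×25 + 21×10 + 17×45 + 16×25 = 2215.

2215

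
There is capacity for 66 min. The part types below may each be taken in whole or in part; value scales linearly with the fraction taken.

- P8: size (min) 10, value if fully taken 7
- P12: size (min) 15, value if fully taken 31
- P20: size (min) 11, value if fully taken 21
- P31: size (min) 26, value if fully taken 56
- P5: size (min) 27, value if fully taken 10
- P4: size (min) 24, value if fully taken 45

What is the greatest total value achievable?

134.25

Rank by value-to-size ratio: P31 56/26≈2.15, P12 31/15≈2.07, P20 21/11≈1.91, P4 45/24≈1.88, P8 7/10≈0.7, P5 10/27≈0.37.
All 26 min of P31 fit (value 56) → 40 remain.
All 15 min of P12 fit (value 31) → 25 remain.
All 11 min of P20 fit (value 21) → 14 remain.
Fill the last 14 min with part of P4: 14/24 of it earns 26.25.
Total value = 134.25.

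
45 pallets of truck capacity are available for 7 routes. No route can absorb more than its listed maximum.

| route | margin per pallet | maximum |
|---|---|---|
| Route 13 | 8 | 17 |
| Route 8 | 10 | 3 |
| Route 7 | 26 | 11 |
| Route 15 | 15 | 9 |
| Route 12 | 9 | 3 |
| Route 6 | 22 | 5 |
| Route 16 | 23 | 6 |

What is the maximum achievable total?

Rank by margin per pallet: Route 7 26 > Route 16 23 > Route 6 22 > Route 15 15 > Route 8 10 > Route 12 9 > Route 13 8.
Route 7 takes 11 to reach its cap of 11 — 34 left.
Route 16: +6 to 6 (cap) — 28 left.
Route 6: +5 to 5 (cap) — 23 left.
Route 15 takes 9 to reach its cap of 9 — 14 left.
Route 8: +3 to 3 (cap) — 11 left.
Give Route 12 3 to hit its cap of 3 — 8 left.
Route 13: +8 (room for 17) → 8. Pool exhausted.
Total = 8×8 + 10×3 + 26×11 + 15×9 + 9×3 + 22×5 + 23×6 = 790.

790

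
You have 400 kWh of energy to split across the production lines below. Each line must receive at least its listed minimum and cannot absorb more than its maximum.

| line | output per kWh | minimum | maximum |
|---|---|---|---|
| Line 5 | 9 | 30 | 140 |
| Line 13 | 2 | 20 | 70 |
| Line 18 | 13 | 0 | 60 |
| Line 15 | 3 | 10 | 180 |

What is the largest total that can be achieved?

Meeting every minimum uses 30+20+0+10 = 60 kWh, leaving 340.
Rank by output per kWh: Line 18 13 > Line 5 9 > Line 15 3 > Line 13 2.
Give Line 18 60 more to hit its cap of 60 — 280 left.
Give Line 5 110 more to hit its cap of 140 — 170 left.
Line 15 takes 170 more to reach its cap of 180 — 0 left.
Total = 9×140 + 2×20 + 13×60 + 3×180 = 2620.

2620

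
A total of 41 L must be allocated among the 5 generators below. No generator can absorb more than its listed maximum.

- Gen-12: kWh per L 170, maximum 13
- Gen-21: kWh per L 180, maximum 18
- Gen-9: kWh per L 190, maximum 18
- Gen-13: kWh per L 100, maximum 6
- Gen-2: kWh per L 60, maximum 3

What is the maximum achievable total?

Highest kWh per L first: Gen-9 190 > Gen-21 180 > Gen-12 170 > Gen-13 100 > Gen-2 60.
Gen-9 takes 18 to reach its cap of 18 — 23 left.
Gen-21 takes 18 to reach its cap of 18 — 5 left.
Gen-12 has room for 13 but only 5 remain, so it gets 5.
Total = 170×5 + 180×18 + 190×18 = 7510.

7510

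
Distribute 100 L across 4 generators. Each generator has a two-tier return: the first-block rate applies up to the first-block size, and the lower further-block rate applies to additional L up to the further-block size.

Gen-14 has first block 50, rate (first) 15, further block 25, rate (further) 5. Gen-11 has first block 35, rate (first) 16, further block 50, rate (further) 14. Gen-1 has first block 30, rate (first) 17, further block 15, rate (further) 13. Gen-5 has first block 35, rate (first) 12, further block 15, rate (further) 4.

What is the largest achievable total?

1595

Treat each block as its own option and order by rate: Gen-1/first 17 > Gen-11/first 16 > Gen-14/first 15 > Gen-11/second 14 > Gen-1/second 13 > Gen-5/first 12 > Gen-14/second 5 > Gen-5/second 4.
Gen-1/first (17): +30 → 70 left.
Fill Gen-11 first block (35 at 16) → 35 left.
Gen-14 first at 15: only 35 left, fill 35.
Total = 17×30 + 16×35 + 15×35 = 1595.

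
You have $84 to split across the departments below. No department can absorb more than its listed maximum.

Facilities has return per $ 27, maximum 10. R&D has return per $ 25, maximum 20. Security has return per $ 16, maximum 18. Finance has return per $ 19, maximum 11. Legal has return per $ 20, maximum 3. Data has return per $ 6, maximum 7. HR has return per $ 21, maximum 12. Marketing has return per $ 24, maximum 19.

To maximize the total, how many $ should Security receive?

Order the departments by return per $: Facilities 27 > R&D 25 > Marketing 24 > HR 21 > Legal 20 > Finance 19 > Security 16 > Data 6.
Facilities: +10 to 10 (cap) ; 74 left.
R&D: +20 to 20 (cap) ; 54 left.
Give Marketing 19 to hit its cap of 19 ; 35 left.
Give HR 12 to hit its cap of 12 ; 23 left.
Give Legal 3 to hit its cap of 3 ; 20 left.
Finance takes 11 to reach its cap of 11 ; 9 left.
Security has room for 18 but only 9 remain, so it gets 9.

9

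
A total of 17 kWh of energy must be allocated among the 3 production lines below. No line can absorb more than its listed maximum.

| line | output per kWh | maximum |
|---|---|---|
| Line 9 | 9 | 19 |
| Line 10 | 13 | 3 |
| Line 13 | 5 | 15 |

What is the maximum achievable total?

165

Order the production lines by output per kWh: Line 10 13 > Line 9 9 > Line 13 5.
Line 10 takes 3 to reach its cap of 3 — 14 left.
Line 9 has room for 19 but only 14 remain, so it gets 14.
Total = 9×14 + 13×3 = 165.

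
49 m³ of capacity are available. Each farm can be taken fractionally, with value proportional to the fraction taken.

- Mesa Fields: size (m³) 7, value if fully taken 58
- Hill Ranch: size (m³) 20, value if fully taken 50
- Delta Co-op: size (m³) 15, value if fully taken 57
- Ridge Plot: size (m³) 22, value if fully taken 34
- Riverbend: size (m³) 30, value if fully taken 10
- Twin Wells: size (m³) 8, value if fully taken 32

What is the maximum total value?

Rank by value-to-size ratio: Mesa Fields 58/7≈8.29, Twin Wells 32/8≈4, Delta Co-op 57/15≈3.8, Hill Ranch 50/20≈2.5, Ridge Plot 34/22≈1.55, Riverbend 10/30≈0.333.
All 7 m³ of Mesa Fields fit (value 58) → 42 remain.
Take all of Twin Wells (8 m³, value 32) → 34 m³ left.
All 15 m³ of Delta Co-op fit (value 57) → 19 remain.
Fill the last 19 m³ with part of Hill Ranch: 19/20 of it earns 47.5.
Total value = 194.5.

194.5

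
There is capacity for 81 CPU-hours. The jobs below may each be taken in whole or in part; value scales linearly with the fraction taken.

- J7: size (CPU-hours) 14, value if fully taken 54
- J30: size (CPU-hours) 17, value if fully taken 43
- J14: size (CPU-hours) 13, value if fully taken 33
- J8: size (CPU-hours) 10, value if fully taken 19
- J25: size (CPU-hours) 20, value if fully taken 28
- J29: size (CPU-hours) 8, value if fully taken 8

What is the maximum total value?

184

Sort by value density: J7 54/14≈3.86, J14 33/13≈2.54, J30 43/17≈2.53, J8 19/10≈1.9, J25 28/20≈1.4, J29 8/8≈1.
Take all of J7 (14 CPU-hours, value 54) — 67 CPU-hours left.
All 13 CPU-hours of J14 fit (value 33) — 54 remain.
J30: take in full, 17 CPU-hours for value 43 — 37 left.
Take all of J8 (10 CPU-hours, value 19) — 27 CPU-hours left.
J25: take in full, 20 CPU-hours for value 28 — 7 left.
7 CPU-hours left: a 7/8 share of J29 gives 8×7/8 = 7.
Total value = 184.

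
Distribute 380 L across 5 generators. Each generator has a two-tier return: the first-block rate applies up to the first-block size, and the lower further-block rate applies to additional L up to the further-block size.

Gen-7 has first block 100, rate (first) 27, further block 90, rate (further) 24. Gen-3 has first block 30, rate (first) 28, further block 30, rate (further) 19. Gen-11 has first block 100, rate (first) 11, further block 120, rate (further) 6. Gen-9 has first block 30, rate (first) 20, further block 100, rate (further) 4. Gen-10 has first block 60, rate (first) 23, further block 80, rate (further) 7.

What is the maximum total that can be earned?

8690

Rank every tier by rate: Gen-3/T1 28 > Gen-7/T1 27 > Gen-7/T2 24 > Gen-10/T1 23 > Gen-9/T1 20 > Gen-3/T2 19 > Gen-11/T1 11 > Gen-10/T2 7 > Gen-11/T2 6 > Gen-9/T2 4.
Gen-3 T1 at 28: fill all 30 → 350 left.
Fill Gen-7 T1 block (100 at 27) → 250 left.
Fill Gen-7 T2 block (90 at 24) → 160 left.
Gen-10 T1 at 23: fill all 60 → 100 left.
Gen-9 T1 at 20: fill all 30 → 70 left.
Fill Gen-3 T2 block (30 at 19) → 40 left.
40 remain; put them into Gen-11 T1 at 11.
Total = 28×30 + 27×100 + 24×90 + 23×60 + 20×30 + 19×30 + 11×40 = 8690.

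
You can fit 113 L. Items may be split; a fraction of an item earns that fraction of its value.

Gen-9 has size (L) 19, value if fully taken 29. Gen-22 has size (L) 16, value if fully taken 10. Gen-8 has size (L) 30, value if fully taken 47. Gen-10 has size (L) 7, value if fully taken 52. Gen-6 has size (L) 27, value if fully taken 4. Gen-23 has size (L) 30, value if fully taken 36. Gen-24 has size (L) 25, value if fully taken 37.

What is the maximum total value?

202.25

Sort by value density: Gen-10 52/7≈7.43, Gen-8 47/30≈1.57, Gen-9 29/19≈1.53, Gen-24 37/25≈1.48, Gen-23 36/30≈1.2, Gen-22 10/16≈0.625, Gen-6 4/27≈0.148.
Take all of Gen-10 (7 L, value 52) ; 106 L left.
Gen-8: take in full, 30 L for value 47 ; 76 left.
Take all of Gen-9 (19 L, value 29) ; 57 L left.
All 25 L of Gen-24 fit (value 37) ; 32 remain.
Gen-23: take in full, 30 L for value 36 ; 2 left.
Fill the last 2 L with part of Gen-22: 2/16 of it earns 1.25.
Total value = 202.25.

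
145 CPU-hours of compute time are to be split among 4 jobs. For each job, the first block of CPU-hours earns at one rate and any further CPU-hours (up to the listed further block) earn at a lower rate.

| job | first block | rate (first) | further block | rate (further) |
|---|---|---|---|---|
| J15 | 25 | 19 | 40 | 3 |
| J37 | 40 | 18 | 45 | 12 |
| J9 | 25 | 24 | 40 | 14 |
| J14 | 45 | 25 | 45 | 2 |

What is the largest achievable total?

Rank every tier by rate: J14/tier1 25 > J9/tier1 24 > J15/tier1 19 > J37/tier1 18 > J9/tier2 14 > J37/tier2 12 > J15/tier2 3 > J14/tier2 2.
Fill J14 tier1 block (45 at 25) → 100 left.
J9 tier1 at 24: fill all 25 → 75 left.
Fill J15 tier1 block (25 at 19) → 50 left.
Fill J37 tier1 block (40 at 18) → 10 left.
J9/tier2: +10 of 40 at 14; pool empty.
Total = 25×45 + 24×25 + 19×25 + 18×40 + 14×10 = 3060.

3060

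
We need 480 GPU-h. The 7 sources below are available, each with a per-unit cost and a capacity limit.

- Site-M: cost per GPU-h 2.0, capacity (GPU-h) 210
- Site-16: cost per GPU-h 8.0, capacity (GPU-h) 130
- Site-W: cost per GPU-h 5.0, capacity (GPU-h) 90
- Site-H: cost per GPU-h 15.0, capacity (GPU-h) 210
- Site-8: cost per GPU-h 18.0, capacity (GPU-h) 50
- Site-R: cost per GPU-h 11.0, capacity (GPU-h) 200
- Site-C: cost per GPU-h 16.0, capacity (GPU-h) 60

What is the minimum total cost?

Cheapest first:
Take 210 from Site-M at 2.0 ; need 270 more.
Site-W (5.0): use full 90 ; 180 GPU-h to go.
Site-16 (8.0): use full 130 ; 50 GPU-h to go.
Site-R at 11.0: take 50 of its 200 ; requirement met.
Site-H, Site-C, Site-8: unused.
Cost = 210×2.0 + 90×5.0 + 130×8.0 + 50×11.0 = 2460.

2460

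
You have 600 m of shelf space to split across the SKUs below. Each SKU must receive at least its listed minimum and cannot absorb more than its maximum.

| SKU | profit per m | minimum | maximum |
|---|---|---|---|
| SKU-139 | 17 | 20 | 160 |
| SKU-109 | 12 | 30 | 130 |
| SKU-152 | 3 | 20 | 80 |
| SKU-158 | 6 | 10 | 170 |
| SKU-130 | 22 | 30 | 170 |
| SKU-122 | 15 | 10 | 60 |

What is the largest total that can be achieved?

Meeting every minimum uses 20+30+20+10+30+10 = 120 m, leaving 480.
Order the SKUs by profit per m: SKU-130 22 > SKU-139 17 > SKU-122 15 > SKU-109 12 > SKU-158 6 > SKU-152 3.
Give SKU-130 140 more to hit its cap of 170 — 340 left.
SKU-139 takes 140 more to reach its cap of 160 — 200 left.
SKU-122: +50 to 60 (cap) — 150 left.
Give SKU-109 100 more to hit its cap of 130 — 50 left.
SKU-158: +50 (room for 160) → 60. Pool exhausted.
Total = 17×160 + 12×130 + 3×20 + 6×60 + 22×170 + 15×60 = 9340.

9340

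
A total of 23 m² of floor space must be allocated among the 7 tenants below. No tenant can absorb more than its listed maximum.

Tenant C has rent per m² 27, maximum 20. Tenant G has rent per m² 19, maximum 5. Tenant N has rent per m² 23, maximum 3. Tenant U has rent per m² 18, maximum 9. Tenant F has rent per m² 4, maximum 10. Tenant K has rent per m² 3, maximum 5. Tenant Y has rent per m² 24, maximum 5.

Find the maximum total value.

Order the tenants by rent per m²: Tenant C 27 > Tenant Y 24 > Tenant N 23 > Tenant G 19 > Tenant U 18 > Tenant F 4 > Tenant K 3.
Give Tenant C 20 to hit its cap of 20 → 3 left.
Tenant Y has room for 5 but only 3 remain, so it gets 3.
Total = 27×20 + 24×3 = 612.

612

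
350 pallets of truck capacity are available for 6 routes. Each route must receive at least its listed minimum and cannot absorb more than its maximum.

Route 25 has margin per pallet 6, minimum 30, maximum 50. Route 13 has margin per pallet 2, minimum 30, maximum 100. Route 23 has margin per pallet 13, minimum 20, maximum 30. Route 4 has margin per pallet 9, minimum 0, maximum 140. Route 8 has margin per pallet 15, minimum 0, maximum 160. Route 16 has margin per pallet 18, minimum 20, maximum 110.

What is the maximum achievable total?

Meeting every minimum uses 30+30+20+0+0+20 = 100 pallets, leaving 250.
Highest margin per pallet first: Route 16 18 > Route 8 15 > Route 23 13 > Route 4 9 > Route 25 6 > Route 13 2.
Give Route 16 90 more to hit its cap of 110 → 160 left.
Route 8: +160 to 160 (cap) → 0 left.
Total = 6×30 + 2×30 + 13×20 + 15×160 + 18×110 = 4880.

4880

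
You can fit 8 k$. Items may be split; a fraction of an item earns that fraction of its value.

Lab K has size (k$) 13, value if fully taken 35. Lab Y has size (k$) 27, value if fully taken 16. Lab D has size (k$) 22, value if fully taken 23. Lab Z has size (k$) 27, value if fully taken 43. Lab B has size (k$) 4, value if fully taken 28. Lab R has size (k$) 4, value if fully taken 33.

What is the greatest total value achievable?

61

Best value per unit of size first: Lab R 33/4≈8.25, Lab B 28/4≈7, Lab K 35/13≈2.69, Lab Z 43/27≈1.59, Lab D 23/22≈1.05, Lab Y 16/27≈0.593.
Lab R: take in full, 4 k$ for value 33 — 4 left.
Lab B: take in full, 4 k$ for value 28 — 0 left.
Total value = 61.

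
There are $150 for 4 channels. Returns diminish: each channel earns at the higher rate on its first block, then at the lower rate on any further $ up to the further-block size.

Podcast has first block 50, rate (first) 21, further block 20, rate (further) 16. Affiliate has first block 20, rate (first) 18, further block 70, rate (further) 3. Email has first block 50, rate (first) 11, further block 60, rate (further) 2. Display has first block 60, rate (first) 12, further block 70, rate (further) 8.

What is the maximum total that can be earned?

2450

Treat each block as its own option and order by rate: Podcast/first 21 > Affiliate/first 18 > Podcast/second 16 > Display/first 12 > Email/first 11 > Display/second 8 > Affiliate/second 3 > Email/second 2.
Podcast/first (21): +50 — 100 left.
Affiliate first at 18: fill all 20 — 80 left.
Podcast/second (16): +20 — 60 left.
Display/first (12): +60 — 0 left.
Total = 21×50 + 18×20 + 16×20 + 12×60 = 2450.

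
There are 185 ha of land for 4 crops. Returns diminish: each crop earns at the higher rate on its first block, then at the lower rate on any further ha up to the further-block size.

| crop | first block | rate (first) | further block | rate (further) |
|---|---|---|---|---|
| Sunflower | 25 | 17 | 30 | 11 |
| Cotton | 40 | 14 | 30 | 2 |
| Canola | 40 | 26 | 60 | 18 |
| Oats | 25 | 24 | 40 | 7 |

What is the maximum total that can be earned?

3635

Rank every tier by rate: Canola/first 26 > Oats/first 24 > Canola/second 18 > Sunflower/first 17 > Cotton/first 14 > Sunflower/second 11 > Oats/second 7 > Cotton/second 2.
Canola/first (26): +40 — 145 left.
Fill Oats first block (25 at 24) — 120 left.
Canola/second (18): +60 — 60 left.
Sunflower/first (17): +25 — 35 left.
Cotton first at 14: only 35 left, fill 35.
Total = 26×40 + 24×25 + 18×60 + 17×25 + 14×35 = 3635.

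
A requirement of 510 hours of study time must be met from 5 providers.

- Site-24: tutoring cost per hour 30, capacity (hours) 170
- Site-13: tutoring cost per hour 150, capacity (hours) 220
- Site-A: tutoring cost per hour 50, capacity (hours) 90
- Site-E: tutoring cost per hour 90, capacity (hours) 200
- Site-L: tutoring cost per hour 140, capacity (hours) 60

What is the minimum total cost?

34600

Use providers in increasing cost order.
Take 170 from Site-24 at 30 → need 340 more.
Take 90 from Site-A at 50 → need 250 more.
Site-E (90): use full 200 → 50 hours to go.
Site-L at 140: take 50 of its 60 → requirement met.
Site-13: unused.
Cost = 170×30 + 90×50 + 200×90 + 50×140 = 34600.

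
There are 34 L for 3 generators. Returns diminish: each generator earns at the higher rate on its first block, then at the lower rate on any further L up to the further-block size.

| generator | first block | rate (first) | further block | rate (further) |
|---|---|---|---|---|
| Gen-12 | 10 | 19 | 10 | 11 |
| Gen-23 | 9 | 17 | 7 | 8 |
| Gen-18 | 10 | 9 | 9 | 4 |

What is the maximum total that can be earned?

498

Rank every tier by rate: Gen-12/first 19 > Gen-23/first 17 > Gen-12/second 11 > Gen-18/first 9 > Gen-23/second 8 > Gen-18/second 4.
Fill Gen-12 first block (10 at 19) → 24 left.
Gen-23/first (17): +9 → 15 left.
Gen-12 second at 11: fill all 10 → 5 left.
5 remain; put them into Gen-18 first at 9.
Total = 19×10 + 17×9 + 11×10 + 9×5 = 498.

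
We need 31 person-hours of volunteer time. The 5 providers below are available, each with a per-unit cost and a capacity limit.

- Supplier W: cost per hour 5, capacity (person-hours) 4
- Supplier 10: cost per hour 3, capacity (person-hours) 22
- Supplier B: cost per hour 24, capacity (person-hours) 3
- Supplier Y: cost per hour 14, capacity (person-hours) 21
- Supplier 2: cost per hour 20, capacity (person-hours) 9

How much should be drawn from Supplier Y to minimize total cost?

5

Use providers in increasing cost order.
Supplier 10 at 3: take all 22 person-hours — 9 still needed.
Supplier W at 5: take all 4 person-hours — 5 still needed.
Supplier Y at 14: take 5 of its 21 — requirement met.
Supplier 2, Supplier B: unused.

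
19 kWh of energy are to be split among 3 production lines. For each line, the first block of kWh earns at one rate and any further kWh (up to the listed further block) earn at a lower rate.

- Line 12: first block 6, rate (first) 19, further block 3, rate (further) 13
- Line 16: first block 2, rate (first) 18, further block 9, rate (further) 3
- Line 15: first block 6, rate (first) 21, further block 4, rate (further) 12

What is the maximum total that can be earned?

339

Treat each block as its own option and order by rate: Line 15/T1 21 > Line 12/T1 19 > Line 16/T1 18 > Line 12/T2 13 > Line 15/T2 12 > Line 16/T2 3.
Line 15 T1 at 21: fill all 6 ; 13 left.
Line 12 T1 at 19: fill all 6 ; 7 left.
Line 16 T1 at 18: fill all 2 ; 5 left.
Line 12 T2 at 13: fill all 3 ; 2 left.
2 remain; put them into Line 15 T2 at 12.
Total = 21×6 + 19×6 + 18×2 + 13×3 + 12×2 = 339.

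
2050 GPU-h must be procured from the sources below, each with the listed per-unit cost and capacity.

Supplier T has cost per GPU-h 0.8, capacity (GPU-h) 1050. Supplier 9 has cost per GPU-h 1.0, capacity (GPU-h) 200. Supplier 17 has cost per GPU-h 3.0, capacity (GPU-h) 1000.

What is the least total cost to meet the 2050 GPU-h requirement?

Fill from the cheapest source first.
Take 1050 from Supplier T at 0.8 ; need 1000 more.
Supplier 9 (1.0): use full 200 ; 800 GPU-h to go.
Supplier 17 at 3.0: take 800 of its 1000 ; requirement met.
Cost = 1050×0.8 + 200×1.0 + 800×3.0 = 3440.

3440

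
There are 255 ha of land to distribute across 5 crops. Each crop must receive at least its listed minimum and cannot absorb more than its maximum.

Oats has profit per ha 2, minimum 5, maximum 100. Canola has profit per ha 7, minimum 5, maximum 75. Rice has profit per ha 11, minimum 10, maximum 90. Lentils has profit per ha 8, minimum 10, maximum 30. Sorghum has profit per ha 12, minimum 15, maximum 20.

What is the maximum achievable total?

Meeting every minimum uses 5+5+10+10+15 = 45 ha, leaving 210.
Order the crops by profit per ha: Sorghum 12 > Rice 11 > Lentils 8 > Canola 7 > Oats 2.
Sorghum takes 5 more to reach its cap of 20 ; 205 left.
Rice takes 80 more to reach its cap of 90 ; 125 left.
Lentils: +20 to 30 (cap) ; 105 left.
Canola takes 70 more to reach its cap of 75 ; 35 left.
Oats: +35 (room for 95) → 40. Pool exhausted.
Total = 2×40 + 7×75 + 11×90 + 8×30 + 12×20 = 2075.

2075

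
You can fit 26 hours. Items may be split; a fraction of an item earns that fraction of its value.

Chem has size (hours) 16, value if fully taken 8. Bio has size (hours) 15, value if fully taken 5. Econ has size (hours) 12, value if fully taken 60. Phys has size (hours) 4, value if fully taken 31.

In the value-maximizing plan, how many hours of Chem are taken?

Sort by value density: Phys 31/4≈7.75, Econ 60/12≈5, Chem 8/16≈0.5, Bio 5/15≈0.333.
Phys: take in full, 4 hours for value 31 ; 22 left.
All 12 hours of Econ fit (value 60) ; 10 remain.
10 hours left: a 10/16 share of Chem gives 8×10/16 = 5.

10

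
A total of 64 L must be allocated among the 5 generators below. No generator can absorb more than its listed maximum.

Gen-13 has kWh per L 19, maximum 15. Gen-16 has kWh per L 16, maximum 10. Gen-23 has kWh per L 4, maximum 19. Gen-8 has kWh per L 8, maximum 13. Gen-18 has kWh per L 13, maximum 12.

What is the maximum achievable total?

Rank by kWh per L: Gen-13 19 > Gen-16 16 > Gen-18 13 > Gen-8 8 > Gen-23 4.
Gen-13: +15 to 15 (cap) ; 49 left.
Gen-16: +10 to 10 (cap) ; 39 left.
Give Gen-18 12 to hit its cap of 12 ; 27 left.
Gen-8: +13 to 13 (cap) ; 14 left.
Gen-23: +14 (room for 19) → 14. Pool exhausted.
Total = 19×15 + 16×10 + 4×14 + 8×13 + 13×12 = 761.

761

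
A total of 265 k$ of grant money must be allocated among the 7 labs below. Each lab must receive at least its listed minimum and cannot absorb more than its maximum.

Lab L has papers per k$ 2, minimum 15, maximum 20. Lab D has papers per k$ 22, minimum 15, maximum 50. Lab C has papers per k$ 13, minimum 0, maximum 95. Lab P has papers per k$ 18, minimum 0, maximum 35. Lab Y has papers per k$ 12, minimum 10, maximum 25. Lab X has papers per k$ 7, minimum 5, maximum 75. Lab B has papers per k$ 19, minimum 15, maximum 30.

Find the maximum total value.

Meeting every minimum uses 15+15+0+0+10+5+15 = 60 k$, leaving 205.
Order the labs by papers per k$: Lab D 22 > Lab B 19 > Lab P 18 > Lab C 13 > Lab Y 12 > Lab X 7 > Lab L 2.
Lab D takes 35 more to reach its cap of 50 — 170 left.
Lab B takes 15 more to reach its cap of 30 — 155 left.
Give Lab P 35 more to hit its cap of 35 — 120 left.
Lab C takes 95 more to reach its cap of 95 — 25 left.
Lab Y: +15 to 25 (cap) — 10 left.
Lab X has room for 70 more but only 10 remain, so it gets 15.
Total = 2×15 + 22×50 + 13×95 + 18×35 + 12×25 + 7×15 + 19×30 = 3970.

3970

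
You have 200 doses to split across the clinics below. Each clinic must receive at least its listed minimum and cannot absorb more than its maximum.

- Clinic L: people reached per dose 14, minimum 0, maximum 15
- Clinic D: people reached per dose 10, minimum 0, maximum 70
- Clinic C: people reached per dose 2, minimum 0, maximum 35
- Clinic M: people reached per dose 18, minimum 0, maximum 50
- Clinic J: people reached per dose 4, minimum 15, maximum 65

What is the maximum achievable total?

2070

Meeting every minimum uses 0+0+0+0+15 = 15 doses, leaving 185.
Rank by people reached per dose: Clinic M 18 > Clinic L 14 > Clinic D 10 > Clinic J 4 > Clinic C 2.
Clinic M takes 50 more to reach its cap of 50 ; 135 left.
Give Clinic L 15 more to hit its cap of 15 ; 120 left.
Clinic D takes 70 more to reach its cap of 70 ; 50 left.
Clinic J takes 50 more to reach its cap of 65 ; 0 left.
Total = 14×15 + 10×70 + 18×50 + 4×65 = 2070.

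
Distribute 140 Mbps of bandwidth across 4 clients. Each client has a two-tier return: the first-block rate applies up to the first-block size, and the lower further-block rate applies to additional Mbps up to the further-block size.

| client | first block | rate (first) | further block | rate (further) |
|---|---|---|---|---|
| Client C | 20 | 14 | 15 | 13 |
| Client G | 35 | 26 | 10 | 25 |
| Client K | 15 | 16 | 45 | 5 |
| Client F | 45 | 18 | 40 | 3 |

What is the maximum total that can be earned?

2685

Rank every tier by rate: Client G/T1 26 > Client G/T2 25 > Client F/T1 18 > Client K/T1 16 > Client C/T1 14 > Client C/T2 13 > Client K/T2 5 > Client F/T2 3.
Fill Client G T1 block (35 at 26) ; 105 left.
Fill Client G T2 block (10 at 25) ; 95 left.
Client F T1 at 18: fill all 45 ; 50 left.
Client K T1 at 16: fill all 15 ; 35 left.
Client C/T1 (14): +20 ; 15 left.
Client C T2 at 13: fill all 15 ; 0 left.
Total = 26×35 + 25×10 + 18×45 + 16×15 + 14×20 + 13×15 = 2685.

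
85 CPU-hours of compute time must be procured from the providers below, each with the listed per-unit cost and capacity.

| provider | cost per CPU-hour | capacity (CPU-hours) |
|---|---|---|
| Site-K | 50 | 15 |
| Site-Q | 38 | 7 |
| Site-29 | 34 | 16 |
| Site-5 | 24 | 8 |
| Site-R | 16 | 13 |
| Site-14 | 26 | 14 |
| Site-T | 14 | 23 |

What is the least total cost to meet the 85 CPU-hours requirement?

2096

Fill from the cheapest provider first.
Site-T at 14: take all 23 CPU-hours ; 62 still needed.
Take 13 from Site-R at 16 ; need 49 more.
Site-5 (24): use full 8 ; 41 CPU-hours to go.
Take 14 from Site-14 at 26 ; need 27 more.
Site-29 (34): use full 16 ; 11 CPU-hours to go.
Site-Q (38): use full 7 ; 4 CPU-hours to go.
Site-K at 50: take 4 of its 15 ; requirement met.
Cost = 23×14 + 13×16 + 8×24 + 14×26 + 16×34 + 7×38 + 4×50 = 2096.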